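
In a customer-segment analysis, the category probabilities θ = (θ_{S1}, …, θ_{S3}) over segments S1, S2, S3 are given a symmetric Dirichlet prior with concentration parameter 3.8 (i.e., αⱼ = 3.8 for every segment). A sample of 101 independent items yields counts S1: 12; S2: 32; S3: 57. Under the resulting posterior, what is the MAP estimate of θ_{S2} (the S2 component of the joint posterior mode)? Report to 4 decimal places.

The Dirichlet prior is conjugate to the Multinomial likelihood: each posterior αⱼ = prior αⱼ + observed count nⱼ.
Posterior concentration: (15.8, 35.8, 60.8), total = 112.4.
Joint mode component: (α_{S2}−1)/(Σα−K) = 34.8/109.4 = 0.3181.

0.3181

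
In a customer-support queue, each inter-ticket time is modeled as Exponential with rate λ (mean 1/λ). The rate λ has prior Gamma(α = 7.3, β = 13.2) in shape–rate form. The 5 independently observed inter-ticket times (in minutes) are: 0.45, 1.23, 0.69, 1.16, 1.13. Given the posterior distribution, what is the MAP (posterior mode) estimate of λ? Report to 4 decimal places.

0.6327

With a Gamma(shape α, rate β) prior on the exponential rate λ, the posterior after n observations with total T = Σxᵢ is Gamma(α+n, β+T).
Sum of observations T = 4.66 minutes; n = 5.
Posterior: Gamma(7.3+5, 13.2+4.66) = Gamma(12.3, 17.86).
Mode = (α−1)/β = 0.6327.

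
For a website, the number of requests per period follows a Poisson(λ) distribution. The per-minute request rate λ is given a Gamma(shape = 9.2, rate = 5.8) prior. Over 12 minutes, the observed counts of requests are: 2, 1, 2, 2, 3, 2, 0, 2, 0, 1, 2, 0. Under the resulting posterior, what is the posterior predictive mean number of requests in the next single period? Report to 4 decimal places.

With a Gamma(shape α, rate β) prior, the Poisson likelihood is conjugate: the posterior is Gamma(α + ΣXᵢ, β + n).
Sum of counts S = 17 over n = 12 minutes.
Posterior: Gamma(α+S, β+n) = Gamma(9.2+17, 5.8+12) = Gamma(26.2, 17.8).
The predictive distribution for one future period is NegBinom with mean α/β = 1.4719.

1.4719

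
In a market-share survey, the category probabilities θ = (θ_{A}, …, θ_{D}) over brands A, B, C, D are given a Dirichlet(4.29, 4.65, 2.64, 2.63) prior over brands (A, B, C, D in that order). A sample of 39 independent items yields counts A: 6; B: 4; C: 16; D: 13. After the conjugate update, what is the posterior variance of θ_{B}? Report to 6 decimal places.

0.002511

The Dirichlet prior is conjugate to the Multinomial likelihood: each posterior αⱼ = prior αⱼ + observed count nⱼ.
Posterior concentration: (10.29, 8.65, 18.64, 15.63), total = 53.21.
Var[θ_j] = α_j(Σα−α_j)/((Σα)²(Σα+1)) = 8.65·44.56/(53.21²·54.21) = 0.002511.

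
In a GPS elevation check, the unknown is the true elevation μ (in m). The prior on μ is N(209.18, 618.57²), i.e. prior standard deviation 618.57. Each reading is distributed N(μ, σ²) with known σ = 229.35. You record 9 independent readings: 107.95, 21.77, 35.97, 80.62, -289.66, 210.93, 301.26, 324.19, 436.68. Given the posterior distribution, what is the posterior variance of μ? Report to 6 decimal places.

For Normal data with known variance σ², a Normal(μ₀, σ₀²) prior on μ is conjugate. Posterior precision = 1/σ₀² + n/σ²; posterior mean is the precision-weighted average of μ₀ and x̄.
σ₀² = 618.57² = 382628.8449, σ² = 229.35² = 52601.4225; σ² + n·σ₀² = 52601.4225 + 9·382628.8449 = 3496261.0266.
Posterior precision = 1/σ₀² + n/σ² = 1/382628.8449 + 9/52601.4225 = (σ² + n·σ₀²)/(σ₀²σ²) = 3496261.0266/(382628.8449·52601.4225); posterior variance σₙ² = σ₀²σ²/(σ² + n·σ₀²) = 382628.8449·52601.4225/3496261.0266 = 5756.670162.

5756.670162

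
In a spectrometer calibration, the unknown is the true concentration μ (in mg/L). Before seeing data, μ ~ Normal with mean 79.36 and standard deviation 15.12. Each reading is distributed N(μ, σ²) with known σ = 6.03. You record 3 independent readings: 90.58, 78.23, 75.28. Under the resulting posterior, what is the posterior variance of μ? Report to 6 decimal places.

For Normal data with known variance σ², a Normal(μ₀, σ₀²) prior on μ is conjugate. Posterior precision = 1/σ₀² + n/σ²; posterior mean is the precision-weighted average of μ₀ and x̄.
σ₀² = 15.12² = 228.6144, σ² = 6.03² = 36.3609; σ² + n·σ₀² = 36.3609 + 3·228.6144 = 722.2041.
Posterior precision = 1/σ₀² + n/σ² = 1/228.6144 + 3/36.3609 = (σ² + n·σ₀²)/(σ₀²σ²) = 722.2041/(228.6144·36.3609); posterior variance σₙ² = σ₀²σ²/(σ² + n·σ₀²) = 228.6144·36.3609/722.2041 = 11.510078.

11.510078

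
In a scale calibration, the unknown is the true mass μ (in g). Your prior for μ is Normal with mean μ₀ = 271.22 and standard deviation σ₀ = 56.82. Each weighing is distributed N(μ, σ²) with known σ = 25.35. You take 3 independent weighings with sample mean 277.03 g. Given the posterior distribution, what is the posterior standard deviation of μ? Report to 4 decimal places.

For Normal data with known variance σ², a Normal(μ₀, σ₀²) prior on μ is conjugate. Posterior precision = 1/σ₀² + n/σ²; posterior mean is the precision-weighted average of μ₀ and x̄.
σ₀² = 56.82² = 3228.5124, σ² = 25.35² = 642.6225; σ² + n·σ₀² = 642.6225 + 3·3228.5124 = 10328.1597.
Posterior precision = 1/σ₀² + n/σ² = 1/3228.5124 + 3/642.6225 = (σ² + n·σ₀²)/(σ₀²σ²) = 10328.1597/(3228.5124·642.6225); posterior variance σₙ² = σ₀²σ²/(σ² + n·σ₀²) = 3228.5124·642.6225/10328.1597 = 200.879418.
Posterior SD = √σₙ² = √(3228.5124·642.6225/10328.1597) = 14.1732.

14.1732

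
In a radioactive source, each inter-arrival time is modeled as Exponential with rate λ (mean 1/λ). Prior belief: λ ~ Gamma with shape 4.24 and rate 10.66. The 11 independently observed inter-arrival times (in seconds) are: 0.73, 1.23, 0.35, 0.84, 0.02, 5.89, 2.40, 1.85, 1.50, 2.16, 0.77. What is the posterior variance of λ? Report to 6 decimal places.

0.018895

With a Gamma(shape α, rate β) prior on the exponential rate λ, the posterior after n observations with total T = Σxᵢ is Gamma(α+n, β+T).
Sum of observations T = 17.74 seconds; n = 11.
Posterior: Gamma(4.24+11, 10.66+17.74) = Gamma(15.24, 28.40).
Var = α/β² = 0.018895.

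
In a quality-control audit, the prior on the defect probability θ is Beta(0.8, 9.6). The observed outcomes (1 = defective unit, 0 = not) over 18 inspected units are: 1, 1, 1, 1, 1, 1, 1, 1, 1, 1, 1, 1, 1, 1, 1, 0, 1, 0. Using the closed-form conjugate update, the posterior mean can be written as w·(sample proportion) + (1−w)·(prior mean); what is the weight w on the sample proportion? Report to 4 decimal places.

The Beta prior is conjugate to a Binomial/Bernoulli likelihood; the update adds successes to α and failures to β.
Posterior mean = (α₀+k)/(α₀+β₀+n) = [n/(α₀+β₀+n)]·(k/n) + [(α₀+β₀)/(α₀+β₀+n)]·α₀/(α₀+β₀), so only n and the prior enter the weight.
The weight on the data is w = n/(α₀+β₀+n) = 18/(0.8+9.6+18) = 18/28.4 = 0.6338.

0.6338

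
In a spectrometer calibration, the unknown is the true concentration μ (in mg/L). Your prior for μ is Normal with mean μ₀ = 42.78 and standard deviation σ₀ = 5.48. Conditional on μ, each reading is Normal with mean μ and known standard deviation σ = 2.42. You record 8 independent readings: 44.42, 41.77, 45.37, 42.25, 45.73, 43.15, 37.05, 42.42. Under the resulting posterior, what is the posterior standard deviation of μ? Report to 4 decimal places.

0.8454

For Normal data with known variance σ², a Normal(μ₀, σ₀²) prior on μ is conjugate. Posterior precision = 1/σ₀² + n/σ²; posterior mean is the precision-weighted average of μ₀ and x̄.
σ₀² = 5.48² = 30.0304, σ² = 2.42² = 5.8564; σ² + n·σ₀² = 5.8564 + 8·30.0304 = 246.0996.
Posterior precision = 1/σ₀² + n/σ² = 1/30.0304 + 8/5.8564 = (σ² + n·σ₀²)/(σ₀²σ²) = 246.0996/(30.0304·5.8564); posterior variance σₙ² = σ₀²σ²/(σ² + n·σ₀²) = 30.0304·5.8564/246.0996 = 0.714630.
Posterior SD = √σₙ² = √(30.0304·5.8564/246.0996) = 0.8454.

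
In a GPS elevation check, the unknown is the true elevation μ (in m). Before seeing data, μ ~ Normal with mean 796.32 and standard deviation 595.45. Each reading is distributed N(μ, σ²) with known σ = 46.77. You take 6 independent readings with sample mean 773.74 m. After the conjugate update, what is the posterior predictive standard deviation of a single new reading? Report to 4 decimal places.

For Normal data with known variance σ², a Normal(μ₀, σ₀²) prior on μ is conjugate. Posterior precision = 1/σ₀² + n/σ²; posterior mean is the precision-weighted average of μ₀ and x̄.
σ₀² = 595.45² = 354560.7025, σ² = 46.77² = 2187.4329; σ² + n·σ₀² = 2187.4329 + 6·354560.7025 = 2129551.6479.
Posterior precision = 1/σ₀² + n/σ² = 1/354560.7025 + 6/2187.4329 = (σ² + n·σ₀²)/(σ₀²σ²) = 2129551.6479/(354560.7025·2187.4329); posterior variance σₙ² = σ₀²σ²/(σ² + n·σ₀²) = 354560.7025·2187.4329/2129551.6479 = 364.197669.
Predictive variance for one new observation = σₙ² + σ² = 354560.7025·2187.4329/2129551.6479 + 2187.4329 = σ²·(σ₀² + 2129551.6479)/2129551.6479 = 2187.4329·2484112.3504/2129551.6479 = 2551.630569; SD = √(2187.4329·2484112.3504/2129551.6479) = 50.5137.

50.5137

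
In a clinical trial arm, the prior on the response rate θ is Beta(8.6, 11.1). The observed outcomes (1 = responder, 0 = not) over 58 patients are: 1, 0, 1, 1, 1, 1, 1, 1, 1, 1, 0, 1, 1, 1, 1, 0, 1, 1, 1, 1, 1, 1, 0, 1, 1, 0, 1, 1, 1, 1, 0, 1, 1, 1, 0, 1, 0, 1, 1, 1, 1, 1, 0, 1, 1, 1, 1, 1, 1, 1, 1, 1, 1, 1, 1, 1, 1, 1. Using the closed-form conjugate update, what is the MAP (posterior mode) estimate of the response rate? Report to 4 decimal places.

0.7477

The Beta prior is conjugate to a Binomial/Bernoulli likelihood; the update adds successes to α and failures to β.
Posterior: Beta(α+k, β+n−k) = Beta(8.6+49, 11.1+9) = Beta(57.6, 20.1).
Mode of Beta(a,b) for a,b>1 is (a−1)/(a+b−2) = 56.6/75.7 = 0.7477.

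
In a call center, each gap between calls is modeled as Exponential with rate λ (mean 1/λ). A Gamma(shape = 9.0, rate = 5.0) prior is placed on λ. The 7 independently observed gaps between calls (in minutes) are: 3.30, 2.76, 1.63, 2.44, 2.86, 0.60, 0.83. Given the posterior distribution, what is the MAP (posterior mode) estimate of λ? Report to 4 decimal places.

0.7724

With a Gamma(shape α, rate β) prior on the exponential rate λ, the posterior after n observations with total T = Σxᵢ is Gamma(α+n, β+T).
Sum of observations T = 14.42 minutes; n = 7.
Posterior: Gamma(9.0+7, 5.0+14.42) = Gamma(16.0, 19.42).
Mode = (α−1)/β = 0.7724.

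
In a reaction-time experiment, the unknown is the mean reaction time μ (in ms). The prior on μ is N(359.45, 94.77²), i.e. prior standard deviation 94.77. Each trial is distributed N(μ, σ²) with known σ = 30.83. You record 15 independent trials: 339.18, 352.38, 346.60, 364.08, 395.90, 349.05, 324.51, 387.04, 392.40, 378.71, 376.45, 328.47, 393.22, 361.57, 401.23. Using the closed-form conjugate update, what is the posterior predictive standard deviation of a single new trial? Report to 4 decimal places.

For Normal data with known variance σ², a Normal(μ₀, σ₀²) prior on μ is conjugate. Posterior precision = 1/σ₀² + n/σ²; posterior mean is the precision-weighted average of μ₀ and x̄.
σ₀² = 94.77² = 8981.3529, σ² = 30.83² = 950.4889; σ² + n·σ₀² = 950.4889 + 15·8981.3529 = 135670.7824.
Posterior precision = 1/σ₀² + n/σ² = 1/8981.3529 + 15/950.4889 = (σ² + n·σ₀²)/(σ₀²σ²) = 135670.7824/(8981.3529·950.4889); posterior variance σₙ² = σ₀²σ²/(σ² + n·σ₀²) = 8981.3529·950.4889/135670.7824 = 62.921995.
Predictive variance for one new observation = σₙ² + σ² = 8981.3529·950.4889/135670.7824 + 950.4889 = σ²·(σ₀² + 135670.7824)/135670.7824 = 950.4889·144652.1353/135670.7824 = 1013.410895; SD = √(950.4889·144652.1353/135670.7824) = 31.8341.

31.8341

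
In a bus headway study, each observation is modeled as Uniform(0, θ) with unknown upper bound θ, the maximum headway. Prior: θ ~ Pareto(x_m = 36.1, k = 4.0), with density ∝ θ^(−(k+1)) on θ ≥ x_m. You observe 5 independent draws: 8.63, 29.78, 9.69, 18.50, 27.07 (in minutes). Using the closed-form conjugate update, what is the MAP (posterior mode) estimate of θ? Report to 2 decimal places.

36.10

A Pareto(scale x_m, shape k) prior on the upper bound θ of Uniform(0, θ) is conjugate: posterior is Pareto(max(x_m, max xᵢ), k + n).
Sample maximum = 29.78; prior scale x_m = 36.1 → posterior scale = max = 36.10.
Posterior shape = 4.0 + 5 = 9.0.
The Pareto density is decreasing on [x_m, ∞), so the mode is x_m = 36.10.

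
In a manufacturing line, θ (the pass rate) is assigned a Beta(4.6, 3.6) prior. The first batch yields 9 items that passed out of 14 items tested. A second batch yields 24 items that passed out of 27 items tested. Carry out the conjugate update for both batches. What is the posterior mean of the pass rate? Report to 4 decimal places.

The Beta prior is conjugate to a Binomial/Bernoulli likelihood; the update adds successes to α and failures to β.
After batch 1: Beta(4.6+9, 3.6+5) = Beta(13.6, 8.6).
After batch 2: Beta(13.6+24, 8.6+3) = Beta(37.6, 11.6).
Posterior mean = α/(α+β) = 37.6/49.2 = 0.7642.

0.7642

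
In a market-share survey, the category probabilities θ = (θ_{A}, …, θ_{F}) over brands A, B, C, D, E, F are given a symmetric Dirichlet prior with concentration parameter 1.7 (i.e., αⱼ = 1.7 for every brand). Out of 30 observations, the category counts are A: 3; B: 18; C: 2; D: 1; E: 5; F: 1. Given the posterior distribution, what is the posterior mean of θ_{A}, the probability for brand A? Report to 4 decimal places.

The Dirichlet prior is conjugate to the Multinomial likelihood: each posterior αⱼ = prior αⱼ + observed count nⱼ.
Posterior concentration: (4.7, 19.7, 3.7, 2.7, 6.7, 2.7), total = 40.2.
E[θ_{A}|data] = α_{A}/Σα = 4.7/40.2 = 0.1169.

0.1169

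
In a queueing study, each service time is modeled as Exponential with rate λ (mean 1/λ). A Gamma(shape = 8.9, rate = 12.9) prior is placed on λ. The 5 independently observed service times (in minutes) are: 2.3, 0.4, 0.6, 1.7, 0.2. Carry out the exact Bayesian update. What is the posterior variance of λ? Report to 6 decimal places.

0.042428

With a Gamma(shape α, rate β) prior on the exponential rate λ, the posterior after n observations with total T = Σxᵢ is Gamma(α+n, β+T).
Sum of observations T = 5.2 minutes; n = 5.
Posterior: Gamma(8.9+5, 12.9+5.2) = Gamma(13.9, 18.1).
Var = α/β² = 0.042428.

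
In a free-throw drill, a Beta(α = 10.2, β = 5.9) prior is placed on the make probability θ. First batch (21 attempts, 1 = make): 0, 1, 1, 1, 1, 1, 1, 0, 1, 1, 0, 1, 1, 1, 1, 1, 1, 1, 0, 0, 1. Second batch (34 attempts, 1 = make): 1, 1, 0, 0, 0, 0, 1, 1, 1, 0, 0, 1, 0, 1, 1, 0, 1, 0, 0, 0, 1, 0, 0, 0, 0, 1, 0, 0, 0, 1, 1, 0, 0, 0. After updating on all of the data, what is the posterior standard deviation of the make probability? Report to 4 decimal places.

0.0586

The Beta prior is conjugate to a Binomial/Bernoulli likelihood; the update adds successes to α and failures to β.
After batch 1: Beta(10.2+16, 5.9+5) = Beta(26.2, 10.9).
After batch 2: Beta(26.2+13, 10.9+21) = Beta(39.2, 31.9).
Var = αβ/((α+β)²(α+β+1)) = 39.2·31.9/(71.1²·72.1) = 0.00343085; SD = √0.00343085 = 0.0586.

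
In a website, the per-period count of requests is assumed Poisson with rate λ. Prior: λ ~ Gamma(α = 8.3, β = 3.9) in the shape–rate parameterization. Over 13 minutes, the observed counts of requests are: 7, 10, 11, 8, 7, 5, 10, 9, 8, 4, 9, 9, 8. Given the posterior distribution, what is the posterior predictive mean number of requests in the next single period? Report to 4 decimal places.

With a Gamma(shape α, rate β) prior, the Poisson likelihood is conjugate: the posterior is Gamma(α + ΣXᵢ, β + n).
Sum of counts S = 105 over n = 13 minutes.
Posterior: Gamma(α+S, β+n) = Gamma(8.3+105, 3.9+13) = Gamma(113.3, 16.9).
The predictive distribution for one future period is NegBinom with mean α/β = 6.7041.

6.7041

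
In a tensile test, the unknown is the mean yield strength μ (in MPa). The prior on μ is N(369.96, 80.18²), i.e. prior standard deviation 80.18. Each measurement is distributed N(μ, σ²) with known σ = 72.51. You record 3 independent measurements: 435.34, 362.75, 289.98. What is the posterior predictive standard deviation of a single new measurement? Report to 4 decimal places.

For Normal data with known variance σ², a Normal(μ₀, σ₀²) prior on μ is conjugate. Posterior precision = 1/σ₀² + n/σ²; posterior mean is the precision-weighted average of μ₀ and x̄.
σ₀² = 80.18² = 6428.8324, σ² = 72.51² = 5257.7001; σ² + n·σ₀² = 5257.7001 + 3·6428.8324 = 24544.1973.
Posterior precision = 1/σ₀² + n/σ² = 1/6428.8324 + 3/5257.7001 = (σ² + n·σ₀²)/(σ₀²σ²) = 24544.1973/(6428.8324·5257.7001); posterior variance σₙ² = σ₀²σ²/(σ² + n·σ₀²) = 6428.8324·5257.7001/24544.1973 = 1377.143132.
Predictive variance for one new observation = σₙ² + σ² = 6428.8324·5257.7001/24544.1973 + 5257.7001 = σ²·(σ₀² + 24544.1973)/24544.1973 = 5257.7001·30973.0297/24544.1973 = 6634.843232; SD = √(5257.7001·30973.0297/24544.1973) = 81.4545.

81.4545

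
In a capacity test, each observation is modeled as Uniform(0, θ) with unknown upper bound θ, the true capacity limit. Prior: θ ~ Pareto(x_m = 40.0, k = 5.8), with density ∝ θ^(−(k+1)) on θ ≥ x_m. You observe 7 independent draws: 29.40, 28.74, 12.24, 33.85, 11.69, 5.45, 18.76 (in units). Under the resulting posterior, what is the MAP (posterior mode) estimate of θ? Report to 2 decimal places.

A Pareto(scale x_m, shape k) prior on the upper bound θ of Uniform(0, θ) is conjugate: posterior is Pareto(max(x_m, max xᵢ), k + n).
Sample maximum = 33.85; prior scale x_m = 40.0 → posterior scale = max = 40.00.
Posterior shape = 5.8 + 7 = 12.8.
The Pareto density is decreasing on [x_m, ∞), so the mode is x_m = 40.00.

40.00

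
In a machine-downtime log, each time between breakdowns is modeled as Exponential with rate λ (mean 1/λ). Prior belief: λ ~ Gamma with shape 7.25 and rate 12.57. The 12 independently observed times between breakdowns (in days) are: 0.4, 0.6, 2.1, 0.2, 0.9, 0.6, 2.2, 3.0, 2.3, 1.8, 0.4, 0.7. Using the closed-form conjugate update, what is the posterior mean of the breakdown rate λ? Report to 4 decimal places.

0.6932

With a Gamma(shape α, rate β) prior on the exponential rate λ, the posterior after n observations with total T = Σxᵢ is Gamma(α+n, β+T).
Sum of observations T = 15.2 days; n = 12.
Posterior: Gamma(7.25+12, 12.57+15.2) = Gamma(19.25, 27.77).
Posterior mean of λ = α/β = 19.25/27.77 = 0.6932.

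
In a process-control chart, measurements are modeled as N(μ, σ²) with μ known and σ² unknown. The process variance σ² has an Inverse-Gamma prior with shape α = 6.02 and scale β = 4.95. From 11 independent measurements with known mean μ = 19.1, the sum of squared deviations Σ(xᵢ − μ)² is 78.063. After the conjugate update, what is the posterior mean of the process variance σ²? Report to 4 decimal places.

4.1808

With known mean μ and an Inverse-Gamma(α, β) prior on σ², the Normal likelihood is conjugate: posterior is Inv-Gamma(α + n/2, β + Σ(xᵢ−μ)²/2).
Posterior: Inv-Gamma(6.02 + 11/2, 4.95 + 78.063/2) = Inv-Gamma(11.52, 43.9815).
E[σ²|data] = β/(α−1) = 43.9815/10.52 = 4.1808.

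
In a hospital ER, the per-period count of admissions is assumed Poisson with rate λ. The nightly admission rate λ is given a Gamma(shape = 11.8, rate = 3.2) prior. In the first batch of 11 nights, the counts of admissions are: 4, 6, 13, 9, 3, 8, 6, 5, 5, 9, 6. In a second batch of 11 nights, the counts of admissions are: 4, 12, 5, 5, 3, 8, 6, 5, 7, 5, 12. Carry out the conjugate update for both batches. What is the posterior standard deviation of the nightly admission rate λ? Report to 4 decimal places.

With a Gamma(shape α, rate β) prior, the Poisson likelihood is conjugate: the posterior is Gamma(α + ΣXᵢ, β + n).
Batch 1: sum of counts S = 74 over n = 11 nights.
After batch 1: Gamma(α+S, β+n) = Gamma(11.8+74, 3.2+11) = Gamma(85.8, 14.2).
Batch 2: sum of counts S = 72 over n = 11 nights.
After batch 2: Gamma(α+S, β+n) = Gamma(85.8+72, 14.2+11) = Gamma(157.8, 25.2).
SD = √α/β = √157.8/25.2 = 0.4985.

0.4985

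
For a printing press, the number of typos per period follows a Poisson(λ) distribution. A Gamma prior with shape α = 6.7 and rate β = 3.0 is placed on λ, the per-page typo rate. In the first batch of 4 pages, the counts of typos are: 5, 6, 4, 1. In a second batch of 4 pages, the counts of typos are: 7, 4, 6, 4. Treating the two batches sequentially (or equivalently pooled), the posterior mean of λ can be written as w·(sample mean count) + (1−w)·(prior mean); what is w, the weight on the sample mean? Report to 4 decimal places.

With a Gamma(shape α, rate β) prior, the Poisson likelihood is conjugate: the posterior is Gamma(α + ΣXᵢ, β + n).
Total number of pages: n = 4 + 4 = 8.
Posterior mean = (α₀+S)/(β₀+n) = [n/(β₀+n)]·(S/n) + [β₀/(β₀+n)]·(α₀/β₀), so only n and β₀ enter the weight.
Weight on data w = n/(β₀+n) = 8/(3.0+8) = 8/11.0 = 0.7273.

0.7273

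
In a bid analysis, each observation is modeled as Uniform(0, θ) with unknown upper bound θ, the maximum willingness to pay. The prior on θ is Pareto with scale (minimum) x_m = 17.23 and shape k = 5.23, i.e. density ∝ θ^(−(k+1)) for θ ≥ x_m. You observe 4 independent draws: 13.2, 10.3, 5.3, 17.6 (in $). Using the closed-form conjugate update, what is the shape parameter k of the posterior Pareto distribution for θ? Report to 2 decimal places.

A Pareto(scale x_m, shape k) prior on the upper bound θ of Uniform(0, θ) is conjugate: posterior is Pareto(max(x_m, max xᵢ), k + n).
Sample maximum = 17.6; prior scale x_m = 17.23 → posterior scale = max = 17.60.
Posterior shape = 5.23 + 4 = 9.23.
Posterior shape k = 9.23.

9.23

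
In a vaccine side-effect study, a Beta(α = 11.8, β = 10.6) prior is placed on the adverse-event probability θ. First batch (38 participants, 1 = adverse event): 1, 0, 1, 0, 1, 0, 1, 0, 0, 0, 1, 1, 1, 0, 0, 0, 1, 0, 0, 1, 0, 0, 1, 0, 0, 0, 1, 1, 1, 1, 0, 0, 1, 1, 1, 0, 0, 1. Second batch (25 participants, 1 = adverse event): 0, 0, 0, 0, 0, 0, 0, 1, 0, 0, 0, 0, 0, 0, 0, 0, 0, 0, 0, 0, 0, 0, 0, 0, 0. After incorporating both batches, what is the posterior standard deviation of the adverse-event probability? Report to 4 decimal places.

0.0517

The Beta prior is conjugate to a Binomial/Bernoulli likelihood; the update adds successes to α and failures to β.
After batch 1: Beta(11.8+18, 10.6+20) = Beta(29.8, 30.6).
After batch 2: Beta(29.8+1, 30.6+24) = Beta(30.8, 54.6).
Var = αβ/((α+β)²(α+β+1)) = 30.8·54.6/(85.4²·86.4) = 0.00266879; SD = √0.00266879 = 0.0517.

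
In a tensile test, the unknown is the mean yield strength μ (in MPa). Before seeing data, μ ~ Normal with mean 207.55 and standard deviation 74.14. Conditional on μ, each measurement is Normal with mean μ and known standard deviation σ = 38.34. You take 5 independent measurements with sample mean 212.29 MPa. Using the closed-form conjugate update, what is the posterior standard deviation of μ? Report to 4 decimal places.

16.7053

For Normal data with known variance σ², a Normal(μ₀, σ₀²) prior on μ is conjugate. Posterior precision = 1/σ₀² + n/σ²; posterior mean is the precision-weighted average of μ₀ and x̄.
σ₀² = 74.14² = 5496.7396, σ² = 38.34² = 1469.9556; σ² + n·σ₀² = 1469.9556 + 5·5496.7396 = 28953.6536.
Posterior precision = 1/σ₀² + n/σ² = 1/5496.7396 + 5/1469.9556 = (σ² + n·σ₀²)/(σ₀²σ²) = 28953.6536/(5496.7396·1469.9556); posterior variance σₙ² = σ₀²σ²/(σ² + n·σ₀²) = 5496.7396·1469.9556/28953.6536 = 279.065408.
Posterior SD = √σₙ² = √(5496.7396·1469.9556/28953.6536) = 16.7053.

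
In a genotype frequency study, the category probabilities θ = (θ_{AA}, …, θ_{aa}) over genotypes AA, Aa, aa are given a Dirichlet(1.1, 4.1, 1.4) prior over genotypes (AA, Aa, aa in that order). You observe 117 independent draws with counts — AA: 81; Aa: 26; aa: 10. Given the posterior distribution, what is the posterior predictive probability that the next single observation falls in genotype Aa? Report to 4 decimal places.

The Dirichlet prior is conjugate to the Multinomial likelihood: each posterior αⱼ = prior αⱼ + observed count nⱼ.
Posterior concentration: (82.1, 30.1, 11.4), total = 123.6.
P(next = Aa | data) = α_{Aa}/Σα = 0.2435.

0.2435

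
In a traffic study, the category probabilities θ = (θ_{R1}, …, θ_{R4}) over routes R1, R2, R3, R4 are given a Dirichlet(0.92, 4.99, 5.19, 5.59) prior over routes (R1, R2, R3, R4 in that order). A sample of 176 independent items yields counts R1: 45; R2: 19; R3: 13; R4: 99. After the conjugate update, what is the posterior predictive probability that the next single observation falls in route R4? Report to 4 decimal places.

0.5428

The Dirichlet prior is conjugate to the Multinomial likelihood: each posterior αⱼ = prior αⱼ + observed count nⱼ.
Posterior concentration: (45.92, 23.99, 18.19, 104.59), total = 192.69.
P(next = R4 | data) = α_{R4}/Σα = 0.5428.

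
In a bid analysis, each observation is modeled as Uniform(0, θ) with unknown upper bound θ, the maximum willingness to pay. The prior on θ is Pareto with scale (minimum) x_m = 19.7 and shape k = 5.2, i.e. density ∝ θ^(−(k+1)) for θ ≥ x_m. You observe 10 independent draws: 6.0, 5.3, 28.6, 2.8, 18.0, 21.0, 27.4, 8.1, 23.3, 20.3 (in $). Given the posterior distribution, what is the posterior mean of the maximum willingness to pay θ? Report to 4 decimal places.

30.6141

A Pareto(scale x_m, shape k) prior on the upper bound θ of Uniform(0, θ) is conjugate: posterior is Pareto(max(x_m, max xᵢ), k + n).
Sample maximum = 28.6; prior scale x_m = 19.7 → posterior scale = max = 28.6.
Posterior shape = 5.2 + 10 = 15.2.
E[θ|data] = k·x_m/(k−1) = 15.2·28.6/14.2 = 30.6141.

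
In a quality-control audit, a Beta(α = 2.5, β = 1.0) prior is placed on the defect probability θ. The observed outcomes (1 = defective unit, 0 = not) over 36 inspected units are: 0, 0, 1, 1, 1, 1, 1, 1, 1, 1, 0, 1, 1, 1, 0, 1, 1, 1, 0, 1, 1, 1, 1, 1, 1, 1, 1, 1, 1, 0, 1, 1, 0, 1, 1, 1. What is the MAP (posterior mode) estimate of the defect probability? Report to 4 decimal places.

The Beta prior is conjugate to a Binomial/Bernoulli likelihood; the update adds successes to α and failures to β.
Posterior: Beta(α+k, β+n−k) = Beta(2.5+29, 1.0+7) = Beta(31.5, 8.0).
Mode of Beta(a,b) for a,b>1 is (a−1)/(a+b−2) = 30.5/37.5 = 0.8133.

0.8133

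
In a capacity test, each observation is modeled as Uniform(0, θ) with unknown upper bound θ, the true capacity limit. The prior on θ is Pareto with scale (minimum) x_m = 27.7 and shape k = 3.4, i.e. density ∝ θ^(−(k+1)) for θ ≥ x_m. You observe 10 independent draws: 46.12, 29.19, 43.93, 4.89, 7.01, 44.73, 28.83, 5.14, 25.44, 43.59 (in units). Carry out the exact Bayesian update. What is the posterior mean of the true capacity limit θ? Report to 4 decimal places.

A Pareto(scale x_m, shape k) prior on the upper bound θ of Uniform(0, θ) is conjugate: posterior is Pareto(max(x_m, max xᵢ), k + n).
Sample maximum = 46.12; prior scale x_m = 27.7 → posterior scale = max = 46.12.
Posterior shape = 3.4 + 10 = 13.4.
E[θ|data] = k·x_m/(k−1) = 13.4·46.12/12.4 = 49.8394.

49.8394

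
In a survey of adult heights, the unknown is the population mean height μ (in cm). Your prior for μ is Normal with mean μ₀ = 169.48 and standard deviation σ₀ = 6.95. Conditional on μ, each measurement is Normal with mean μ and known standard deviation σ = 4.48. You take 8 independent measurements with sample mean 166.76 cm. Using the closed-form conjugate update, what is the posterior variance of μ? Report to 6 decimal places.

2.384928

For Normal data with known variance σ², a Normal(μ₀, σ₀²) prior on μ is conjugate. Posterior precision = 1/σ₀² + n/σ²; posterior mean is the precision-weighted average of μ₀ and x̄.
σ₀² = 6.95² = 48.3025, σ² = 4.48² = 20.0704; σ² + n·σ₀² = 20.0704 + 8·48.3025 = 406.4904.
Posterior precision = 1/σ₀² + n/σ² = 1/48.3025 + 8/20.0704 = (σ² + n·σ₀²)/(σ₀²σ²) = 406.4904/(48.3025·20.0704); posterior variance σₙ² = σ₀²σ²/(σ² + n·σ₀²) = 48.3025·20.0704/406.4904 = 2.384928.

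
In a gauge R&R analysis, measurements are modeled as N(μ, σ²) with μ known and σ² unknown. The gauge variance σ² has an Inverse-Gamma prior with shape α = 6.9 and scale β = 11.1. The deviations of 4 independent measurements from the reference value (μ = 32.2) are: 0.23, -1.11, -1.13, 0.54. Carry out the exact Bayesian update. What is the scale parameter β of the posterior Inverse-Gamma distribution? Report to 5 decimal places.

With known mean μ and an Inverse-Gamma(α, β) prior on σ², the Normal likelihood is conjugate: posterior is Inv-Gamma(α + n/2, β + Σ(xᵢ−μ)²/2).
Σ(xᵢ−μ)² = (0.23)² + (-1.11)² + (-1.13)² + (0.54)² = 2.8535.
Posterior: Inv-Gamma(6.9 + 4/2, 11.1 + 2.8535/2) = Inv-Gamma(8.90, 12.52675).
Posterior β = 12.52675.

12.52675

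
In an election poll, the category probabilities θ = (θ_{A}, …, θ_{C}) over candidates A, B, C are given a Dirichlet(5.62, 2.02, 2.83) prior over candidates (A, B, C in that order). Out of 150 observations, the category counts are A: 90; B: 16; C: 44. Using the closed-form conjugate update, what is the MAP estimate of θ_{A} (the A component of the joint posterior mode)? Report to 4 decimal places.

The Dirichlet prior is conjugate to the Multinomial likelihood: each posterior αⱼ = prior αⱼ + observed count nⱼ.
Posterior concentration: (95.62, 18.02, 46.83), total = 160.47.
Joint mode component: (α_{A}−1)/(Σα−K) = 94.62/157.47 = 0.6009.

0.6009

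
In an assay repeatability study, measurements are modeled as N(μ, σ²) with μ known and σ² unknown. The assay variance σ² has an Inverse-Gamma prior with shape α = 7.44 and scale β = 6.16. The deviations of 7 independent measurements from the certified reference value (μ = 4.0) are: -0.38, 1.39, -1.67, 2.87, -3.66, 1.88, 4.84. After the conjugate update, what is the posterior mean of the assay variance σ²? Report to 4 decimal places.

With known mean μ and an Inverse-Gamma(α, β) prior on σ², the Normal likelihood is conjugate: posterior is Inv-Gamma(α + n/2, β + Σ(xᵢ−μ)²/2).
Σ(xᵢ−μ)² = (-0.38)² + (1.39)² + (-1.67)² + (2.87)² + (-3.66)² + (1.88)² + (4.84)² = 53.4579.
Posterior: Inv-Gamma(7.44 + 7/2, 6.16 + 53.4579/2) = Inv-Gamma(10.94, 32.88895).
E[σ²|data] = β/(α−1) = 32.88895/9.94 = 3.3087.

3.3087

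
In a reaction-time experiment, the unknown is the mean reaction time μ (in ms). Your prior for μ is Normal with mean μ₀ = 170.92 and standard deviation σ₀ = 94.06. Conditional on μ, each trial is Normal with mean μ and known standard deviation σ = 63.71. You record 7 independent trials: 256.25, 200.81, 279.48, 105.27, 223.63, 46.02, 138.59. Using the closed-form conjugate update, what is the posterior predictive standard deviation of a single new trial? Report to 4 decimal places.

For Normal data with known variance σ², a Normal(μ₀, σ₀²) prior on μ is conjugate. Posterior precision = 1/σ₀² + n/σ²; posterior mean is the precision-weighted average of μ₀ and x̄.
σ₀² = 94.06² = 8847.2836, σ² = 63.71² = 4058.9641; σ² + n·σ₀² = 4058.9641 + 7·8847.2836 = 65989.9493.
Posterior precision = 1/σ₀² + n/σ² = 1/8847.2836 + 7/4058.9641 = (σ² + n·σ₀²)/(σ₀²σ²) = 65989.9493/(8847.2836·4058.9641); posterior variance σₙ² = σ₀²σ²/(σ² + n·σ₀²) = 8847.2836·4058.9641/65989.9493 = 544.185999.
Predictive variance for one new observation = σₙ² + σ² = 8847.2836·4058.9641/65989.9493 + 4058.9641 = σ²·(σ₀² + 65989.9493)/65989.9493 = 4058.9641·74837.2329/65989.9493 = 4603.150099; SD = √(4058.9641·74837.2329/65989.9493) = 67.8465.

67.8465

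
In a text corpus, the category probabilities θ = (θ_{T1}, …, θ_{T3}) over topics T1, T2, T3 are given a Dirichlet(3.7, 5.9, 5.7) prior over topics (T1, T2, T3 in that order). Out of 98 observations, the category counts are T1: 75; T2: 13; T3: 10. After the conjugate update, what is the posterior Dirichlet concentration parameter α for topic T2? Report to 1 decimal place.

The Dirichlet prior is conjugate to the Multinomial likelihood: each posterior αⱼ = prior αⱼ + observed count nⱼ.
Posterior concentration: (78.7, 18.9, 15.7), total = 113.3.
α_{T2} = 5.9 + 13 = 18.9.

18.9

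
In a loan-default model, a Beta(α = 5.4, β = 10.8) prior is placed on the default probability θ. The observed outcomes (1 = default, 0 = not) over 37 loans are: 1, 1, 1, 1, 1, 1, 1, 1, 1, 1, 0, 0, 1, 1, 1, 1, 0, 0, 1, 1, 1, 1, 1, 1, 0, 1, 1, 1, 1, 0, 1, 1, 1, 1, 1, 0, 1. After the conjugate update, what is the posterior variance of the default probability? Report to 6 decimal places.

0.004108

The Beta prior is conjugate to a Binomial/Bernoulli likelihood; the update adds successes to α and failures to β.
Posterior: Beta(α+k, β+n−k) = Beta(5.4+30, 10.8+7) = Beta(35.4, 17.8).
Var = αβ/((α+β)²(α+β+1)) = 35.4·17.8/(53.2²·54.2) = 0.004108.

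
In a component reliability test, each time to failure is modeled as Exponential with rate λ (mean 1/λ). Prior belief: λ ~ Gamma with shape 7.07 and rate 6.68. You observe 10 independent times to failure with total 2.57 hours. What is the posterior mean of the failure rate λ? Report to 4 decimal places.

With a Gamma(shape α, rate β) prior on the exponential rate λ, the posterior after n observations with total T = Σxᵢ is Gamma(α+n, β+T).
Posterior: Gamma(7.07+10, 6.68+2.57) = Gamma(17.07, 9.25).
Posterior mean of λ = α/β = 17.07/9.25 = 1.8454.

1.8454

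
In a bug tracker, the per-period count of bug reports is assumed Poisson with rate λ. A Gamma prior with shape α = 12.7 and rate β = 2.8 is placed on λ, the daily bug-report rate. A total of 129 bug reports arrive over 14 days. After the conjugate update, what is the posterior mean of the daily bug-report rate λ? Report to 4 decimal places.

With a Gamma(shape α, rate β) prior, the Poisson likelihood is conjugate: the posterior is Gamma(α + ΣXᵢ, β + n).
Posterior: Gamma(α+S, β+n) = Gamma(12.7+129, 2.8+14) = Gamma(141.7, 16.8).
Posterior mean = α/β = 141.7/16.8 = 8.4345.

8.4345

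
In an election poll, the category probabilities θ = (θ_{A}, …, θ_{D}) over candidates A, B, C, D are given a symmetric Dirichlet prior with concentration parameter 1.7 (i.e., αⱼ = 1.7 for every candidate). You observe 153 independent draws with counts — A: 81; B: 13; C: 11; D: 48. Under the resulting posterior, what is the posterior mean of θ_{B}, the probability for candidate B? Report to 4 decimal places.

The Dirichlet prior is conjugate to the Multinomial likelihood: each posterior αⱼ = prior αⱼ + observed count nⱼ.
Posterior concentration: (82.7, 14.7, 12.7, 49.7), total = 159.8.
E[θ_{B}|data] = α_{B}/Σα = 14.7/159.8 = 0.0920.

0.0920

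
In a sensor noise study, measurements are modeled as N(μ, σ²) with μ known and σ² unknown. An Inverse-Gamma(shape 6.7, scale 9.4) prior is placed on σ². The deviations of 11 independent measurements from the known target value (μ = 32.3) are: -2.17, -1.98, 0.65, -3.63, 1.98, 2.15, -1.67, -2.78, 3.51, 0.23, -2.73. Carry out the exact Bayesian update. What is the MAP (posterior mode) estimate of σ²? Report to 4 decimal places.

With known mean μ and an Inverse-Gamma(α, β) prior on σ², the Normal likelihood is conjugate: posterior is Inv-Gamma(α + n/2, β + Σ(xᵢ−μ)²/2).
Σ(xᵢ−μ)² = (-2.17)² + (-1.98)² + (0.65)² + (-3.63)² + (1.98)² + (2.15)² + (-1.67)² + (-2.78)² + (3.51)² + (0.23)² + (-2.73)² = 61.1148.
Posterior: Inv-Gamma(6.7 + 11/2, 9.4 + 61.1148/2) = Inv-Gamma(12.20, 39.95740).
Mode = β/(α+1) = 39.95740/13.20 = 3.0271.

3.0271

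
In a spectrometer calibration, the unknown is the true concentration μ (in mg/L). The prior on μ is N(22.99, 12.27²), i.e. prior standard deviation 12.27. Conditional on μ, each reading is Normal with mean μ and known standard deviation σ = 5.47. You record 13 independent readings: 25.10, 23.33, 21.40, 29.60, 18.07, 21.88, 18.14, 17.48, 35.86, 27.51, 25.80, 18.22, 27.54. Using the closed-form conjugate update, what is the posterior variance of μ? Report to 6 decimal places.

For Normal data with known variance σ², a Normal(μ₀, σ₀²) prior on μ is conjugate. Posterior precision = 1/σ₀² + n/σ²; posterior mean is the precision-weighted average of μ₀ and x̄.
σ₀² = 12.27² = 150.5529, σ² = 5.47² = 29.9209; σ² + n·σ₀² = 29.9209 + 13·150.5529 = 1987.1086.
Posterior precision = 1/σ₀² + n/σ² = 1/150.5529 + 13/29.9209 = (σ² + n·σ₀²)/(σ₀²σ²) = 1987.1086/(150.5529·29.9209); posterior variance σₙ² = σ₀²σ²/(σ² + n·σ₀²) = 150.5529·29.9209/1987.1086 = 2.266951.

2.266951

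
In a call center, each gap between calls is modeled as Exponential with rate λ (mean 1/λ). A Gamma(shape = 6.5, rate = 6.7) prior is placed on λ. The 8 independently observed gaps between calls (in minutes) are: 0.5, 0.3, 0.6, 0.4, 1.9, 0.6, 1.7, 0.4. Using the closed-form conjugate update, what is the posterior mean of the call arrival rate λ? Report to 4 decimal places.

With a Gamma(shape α, rate β) prior on the exponential rate λ, the posterior after n observations with total T = Σxᵢ is Gamma(α+n, β+T).
Sum of observations T = 6.4 minutes; n = 8.
Posterior: Gamma(6.5+8, 6.7+6.4) = Gamma(14.5, 13.1).
Posterior mean of λ = α/β = 14.5/13.1 = 1.1069.

1.1069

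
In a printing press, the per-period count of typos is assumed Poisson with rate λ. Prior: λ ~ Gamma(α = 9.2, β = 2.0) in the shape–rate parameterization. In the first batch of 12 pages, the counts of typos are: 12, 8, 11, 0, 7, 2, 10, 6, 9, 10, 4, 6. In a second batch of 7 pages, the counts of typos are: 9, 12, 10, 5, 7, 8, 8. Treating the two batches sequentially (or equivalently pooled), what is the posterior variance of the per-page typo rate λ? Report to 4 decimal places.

With a Gamma(shape α, rate β) prior, the Poisson likelihood is conjugate: the posterior is Gamma(α + ΣXᵢ, β + n).
Batch 1: sum of counts S = 85 over n = 12 pages.
After batch 1: Gamma(α+S, β+n) = Gamma(9.2+85, 2.0+12) = Gamma(94.2, 14.0).
Batch 2: sum of counts S = 59 over n = 7 pages.
After batch 2: Gamma(α+S, β+n) = Gamma(94.2+59, 14.0+7) = Gamma(153.2, 21.0).
Var = α/β² = 153.2/21.0² = 0.3474.

0.3474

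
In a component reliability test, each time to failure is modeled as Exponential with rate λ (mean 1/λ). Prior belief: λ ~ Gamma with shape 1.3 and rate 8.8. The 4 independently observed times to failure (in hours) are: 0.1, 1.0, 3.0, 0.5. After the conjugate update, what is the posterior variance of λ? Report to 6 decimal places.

With a Gamma(shape α, rate β) prior on the exponential rate λ, the posterior after n observations with total T = Σxᵢ is Gamma(α+n, β+T).
Sum of observations T = 4.6 hours; n = 4.
Posterior: Gamma(1.3+4, 8.8+4.6) = Gamma(5.3, 13.4).
Var = α/β² = 0.029517.

0.029517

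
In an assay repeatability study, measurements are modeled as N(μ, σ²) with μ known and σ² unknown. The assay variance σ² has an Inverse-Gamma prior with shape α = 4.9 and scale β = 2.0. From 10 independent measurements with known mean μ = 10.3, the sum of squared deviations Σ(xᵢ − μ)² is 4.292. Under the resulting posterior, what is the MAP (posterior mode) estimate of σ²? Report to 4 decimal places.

0.3804

With known mean μ and an Inverse-Gamma(α, β) prior on σ², the Normal likelihood is conjugate: posterior is Inv-Gamma(α + n/2, β + Σ(xᵢ−μ)²/2).
Posterior: Inv-Gamma(4.9 + 10/2, 2.0 + 4.292/2) = Inv-Gamma(9.90, 4.1460).
Mode = β/(α+1) = 4.1460/10.90 = 0.3804.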